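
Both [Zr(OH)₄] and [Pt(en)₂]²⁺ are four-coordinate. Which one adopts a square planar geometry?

[Pt(en)₂]²⁺

For [Zr(OH)₄]: Each hydroxide is −1; balancing the 0 overall charge requires Zr(IV). Group 4 minus oxidation state 4 gives a d⁰ configuration. A d⁰ ion has no crystal-field stabilisation preference between square planar and tetrahedral, so four ligands adopt the sterically favoured tetrahedral geometry. → tetrahedral.
For [Pt(en)₂]²⁺: Summing ligand charges against the +2 overall charge gives an oxidation state of +2 for platinum. Group 10 minus oxidation state 2 gives a d⁸ configuration. A 5d d⁸ ion has a large crystal-field splitting; square planar leaves the high-energy d_{x²−y²} orbital empty and maximises CFSE. → square planar.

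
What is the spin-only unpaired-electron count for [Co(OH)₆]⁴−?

Summing ligand charges against the −4 overall charge gives an oxidation state of +2 for cobalt.
Co sits in group 9, so the d-electron count is 9 − 2 = 7.
The spin state decides the count: Hydroxide is a weak-field ligand for a first-row metal, so the complex is high-spin.
An octahedral high-spin d⁷ ion is t₂g⁵e_g², giving 3 unpaired electrons.

3 unpaired electrons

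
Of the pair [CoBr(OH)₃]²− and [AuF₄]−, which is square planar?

For [CoBr(OH)₃]²−: Each bromide is −1; each hydroxide is −1; balancing the −2 overall charge requires Co(II). Group 9 minus oxidation state 2 gives a d⁷ configuration. For a high-spin 3d d⁷ ion with weak-field ligands the small Δₜ gives little square-planar CFSE advantage, so four ligands adopt the sterically favoured tetrahedral geometry. → tetrahedral.
For [AuF₄]−: Summing ligand charges against the −1 overall charge gives an oxidation state of +3 for gold. Gold is a group-11 element; Au(III) is therefore d⁸. A 5d d⁸ ion has a large crystal-field splitting; square planar leaves the high-energy d_{x²−y²} orbital empty and maximises CFSE. → square planar.

[AuF₄]−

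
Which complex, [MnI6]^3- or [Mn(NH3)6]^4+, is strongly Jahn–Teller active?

[MnI6]^3-

[MnI6]^3-: Summing ligand charges against the −3 overall charge gives an oxidation state of +3 for manganese. Mn sits in group 7, so the d-electron count is 7 − 3 = 4. Iodide is a weak-field ligand for a first-row metal, so the complex is high-spin. The t₂g³e_g¹ (high-spin) configuration has an unevenly filled e_g set; the Jahn–Teller theorem predicts a tetragonal distortion (typically axial elongation) to lift the degeneracy.
[Mn(NH3)6]^4+: Ammonia is neutral; balancing the +4 overall charge requires Mn(IV). Group 7 minus oxidation state 4 gives a d³ configuration. The d³ configuration leaves the e_g set evenly filled (or empty) — no strong Jahn–Teller driving force.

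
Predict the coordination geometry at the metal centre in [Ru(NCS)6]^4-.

Each isothiocyanate is −1; balancing the −4 overall charge requires Ru(II).
Ru sits in group 8, so the d-electron count is 8 − 2 = 6.
With 6 monodentate ligands the coordination number is 6.
Six donors around a single metal centre give an octahedral coordination sphere.

octahedral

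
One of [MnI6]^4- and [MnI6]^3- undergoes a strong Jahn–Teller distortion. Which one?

[MnI6]^4-: Summing ligand charges against the −4 overall charge gives an oxidation state of +2 for manganese. Group 7 minus oxidation state 2 gives a d⁵ configuration. Iodide is a weak-field ligand for a first-row metal, so the complex is high-spin. The d⁵ configuration leaves the e_g set evenly filled (or empty) — no strong Jahn–Teller driving force.
[MnI6]^3-: Summing ligand charges against the −3 overall charge gives an oxidation state of +3 for manganese. Mn sits in group 7, so the d-electron count is 7 − 3 = 4. Iodide is a weak-field ligand for a first-row metal, so the complex is high-spin. The t₂g³e_g¹ (high-spin) configuration has an unevenly filled e_g set; the Jahn–Teller theorem predicts a tetragonal distortion (typically axial elongation) to lift the degeneracy.

[MnI6]^3-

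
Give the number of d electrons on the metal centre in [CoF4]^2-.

d⁷

Summing ligand charges against the −2 overall charge gives an oxidation state of +2 for cobalt.
Co sits in group 9, so the d-electron count is 9 − 2 = 7.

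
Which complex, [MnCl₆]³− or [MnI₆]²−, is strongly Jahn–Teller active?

[MnCl₆]³−: Summing ligand charges against the −3 overall charge gives an oxidation state of +3 for manganese. Manganese is a group-7 element; Mn(III) is therefore d⁴. Chloride is a weak-field ligand for a first-row metal, so the complex is high-spin. The t₂g³e_g¹ (high-spin) configuration has an unevenly filled e_g set; the Jahn–Teller theorem predicts a tetragonal distortion (typically axial elongation) to lift the degeneracy.
[MnI₆]²−: Ligand charges: each iodide is −1. With an overall charge of −2 the manganese centre must be in the +4 oxidation state. Mn sits in group 7, so the d-electron count is 7 − 4 = 3. The d³ configuration leaves the e_g set evenly filled (or empty) — no strong Jahn–Teller driving force.

[MnCl₆]³−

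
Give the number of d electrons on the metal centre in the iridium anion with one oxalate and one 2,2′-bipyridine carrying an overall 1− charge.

Ligand charges: each oxalate is −2; 2,2′-bipyridine is neutral. With an overall charge of −1 the iridium centre must be in the +1 oxidation state.
Group 9 minus oxidation state 1 gives a d⁸ configuration.

d⁸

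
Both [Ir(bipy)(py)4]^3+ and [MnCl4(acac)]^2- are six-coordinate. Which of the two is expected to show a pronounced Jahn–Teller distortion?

[MnCl4(acac)]^2-

[Ir(bipy)(py)4]^3+: 2,2′-bipyridine is neutral; pyridine is neutral; balancing the +3 overall charge requires Ir(III). Iridium is a group-9 element; Ir(III) is therefore d⁶. A 5d ion has a large Δₒ and is invariably low-spin. The d⁶ configuration leaves the e_g set evenly filled (or empty) — no strong Jahn–Teller driving force.
[MnCl4(acac)]^2-: Summing ligand charges against the −2 overall charge gives an oxidation state of +3 for manganese. Mn sits in group 7, so the d-electron count is 7 − 3 = 4. Acetylacetonate and chloride are weak-field ligands for a first-row metal, so the complex is high-spin. The t₂g³e_g¹ (high-spin) configuration has an unevenly filled e_g set; the Jahn–Teller theorem predicts a tetragonal distortion (typically axial elongation) to lift the degeneracy.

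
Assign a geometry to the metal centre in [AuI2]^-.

Each iodide is −1; balancing the −1 overall charge requires Au(I).
Au sits in group 11, so the d-electron count is 11 − 1 = 10.
Coordination number: 2.
A d¹⁰ ion with only two ligands adopts a linear arrangement (sp hybridisation; no CFSE preference).

linear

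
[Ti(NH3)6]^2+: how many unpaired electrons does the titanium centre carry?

2

Ammonia is neutral; balancing the +2 overall charge requires Ti(II).
Titanium is a group-4 element; Ti(II) is therefore d².
In an octahedral field the d² configuration is t₂g²e_g⁰ (only one arrangement possible), giving 2 unpaired electrons.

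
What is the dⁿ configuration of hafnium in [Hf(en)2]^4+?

Ligand charges: ethylenediamine is neutral. With an overall charge of +4 the hafnium centre must be in the +4 oxidation state.
Hf sits in group 4, so the d-electron count is 4 − 4 = 0.

d⁰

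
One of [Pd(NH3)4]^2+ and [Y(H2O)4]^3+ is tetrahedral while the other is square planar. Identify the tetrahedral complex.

For [Pd(NH3)4]^2+: Summing ligand charges against the +2 overall charge gives an oxidation state of +2 for palladium. Group 10 minus oxidation state 2 gives a d⁸ configuration. A 4d d⁸ ion has a large crystal-field splitting; square planar leaves the high-energy d_{x²−y²} orbital empty and maximises CFSE. → square planar.
For [Y(H2O)4]^3+: Summing ligand charges against the +3 overall charge gives an oxidation state of +3 for yttrium. Group 3 minus oxidation state 3 gives a d⁰ configuration. A d⁰ ion has no crystal-field stabilisation preference between square planar and tetrahedral, so four ligands adopt the sterically favoured tetrahedral geometry. → tetrahedral.

[Y(H2O)4]^3+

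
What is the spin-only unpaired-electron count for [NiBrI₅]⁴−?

Each bromide is −1; each iodide is −1; balancing the −4 overall charge requires Ni(II).
Ni sits in group 10, so the d-electron count is 10 − 2 = 8.
In an octahedral field the d⁸ configuration is t₂g⁶e_g² (only one arrangement possible), giving 2 unpaired electrons.

2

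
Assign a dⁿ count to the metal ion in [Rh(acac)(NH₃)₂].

Each acetylacetonate is −1; ammonia is neutral; balancing the 0 overall charge requires Rh(I).
Rh sits in group 9, so the d-electron count is 9 − 1 = 8.

d⁸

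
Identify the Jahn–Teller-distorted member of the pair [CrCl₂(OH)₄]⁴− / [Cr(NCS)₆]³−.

[CrCl₂(OH)₄]⁴−: Ligand charges: each chloride is −1; each hydroxide is −1. With an overall charge of −4 the chromium centre must be in the +2 oxidation state. Group 6 minus oxidation state 2 gives a d⁴ configuration. Chloride and hydroxide are weak-field ligands for a first-row metal, so the complex is high-spin. The t₂g³e_g¹ (high-spin) configuration has an unevenly filled e_g set; the Jahn–Teller theorem predicts a tetragonal distortion (typically axial elongation) to lift the degeneracy.
[Cr(NCS)₆]³−: Each isothiocyanate is −1; balancing the −3 overall charge requires Cr(III). Chromium is a group-6 element; Cr(III) is therefore d³. The d³ configuration leaves the e_g set evenly filled (or empty) — no strong Jahn–Teller driving force.

[CrCl₂(OH)₄]⁴−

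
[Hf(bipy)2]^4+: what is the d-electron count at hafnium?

2,2′-bipyridine is neutral; balancing the +4 overall charge requires Hf(IV).
Hf sits in group 4, so the d-electron count is 4 − 4 = 0.

d0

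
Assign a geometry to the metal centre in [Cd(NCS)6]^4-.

Summing ligand charges against the −4 overall charge gives an oxidation state of +2 for cadmium.
Group 12 minus oxidation state 2 gives a d¹⁰ configuration.
With 6 monodentate ligands the coordination number is 6.
Six donors around a single metal centre give an octahedral coordination sphere.

octahedral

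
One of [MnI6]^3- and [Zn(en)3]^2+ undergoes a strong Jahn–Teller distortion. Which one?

[MnI6]^3-

[MnI6]^3-: Summing ligand charges against the −3 overall charge gives an oxidation state of +3 for manganese. Mn sits in group 7, so the d-electron count is 7 − 3 = 4. Iodide is a weak-field ligand for a first-row metal, so the complex is high-spin. The t₂g³e_g¹ (high-spin) configuration has an unevenly filled e_g set; the Jahn–Teller theorem predicts a tetragonal distortion (typically axial elongation) to lift the degeneracy.
[Zn(en)3]^2+: Ligand charges: ethylenediamine is neutral. With an overall charge of +2 the zinc centre must be in the +2 oxidation state. Zinc is a group-12 element; Zn(II) is therefore d¹⁰. The d¹⁰ configuration leaves the e_g set evenly filled (or empty) — no strong Jahn–Teller driving force.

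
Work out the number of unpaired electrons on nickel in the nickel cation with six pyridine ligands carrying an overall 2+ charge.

2

Ligand charges: pyridine is neutral. With an overall charge of +2 the nickel centre must be in the +2 oxidation state.
Group 10 minus oxidation state 2 gives a d⁸ configuration.
In an octahedral field the d⁸ configuration is t₂g⁶e_g² (only one arrangement possible), giving 2 unpaired electrons.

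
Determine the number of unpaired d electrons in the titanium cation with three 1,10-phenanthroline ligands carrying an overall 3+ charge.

1

Ligand charges: 1,10-phenanthroline is neutral. With an overall charge of +3 the titanium centre must be in the +3 oxidation state.
Titanium is a group-4 element; Ti(III) is therefore d¹.
Counting donor atoms: 3×1,10-phenanthroline (bidentate) → 6 donors. Coordination number = 6.
In an octahedral field the d¹ configuration is t₂g¹e_g⁰ (only one arrangement possible), giving 1 unpaired electron.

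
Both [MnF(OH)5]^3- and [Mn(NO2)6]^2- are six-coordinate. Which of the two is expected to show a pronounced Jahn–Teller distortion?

[MnF(OH)5]^3-

[MnF(OH)5]^3-: Each fluoride is −1; each hydroxide is −1; balancing the −3 overall charge requires Mn(III). Manganese is a group-7 element; Mn(III) is therefore d⁴. Fluoride and hydroxide are weak-field ligands for a first-row metal, so the complex is high-spin. The t₂g³e_g¹ (high-spin) configuration has an unevenly filled e_g set; the Jahn–Teller theorem predicts a tetragonal distortion (typically axial elongation) to lift the degeneracy.
[Mn(NO2)6]^2-: Summing ligand charges against the −2 overall charge gives an oxidation state of +4 for manganese. Manganese is a group-7 element; Mn(IV) is therefore d³. The d³ configuration leaves the e_g set evenly filled (or empty) — no strong Jahn–Teller driving force.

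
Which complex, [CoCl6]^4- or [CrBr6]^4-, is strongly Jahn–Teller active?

[CoCl6]^4-: Each chloride is −1; balancing the −4 overall charge requires Co(II). Cobalt is a group-9 element; Co(II) is therefore d⁷. Chloride is a weak-field ligand for a first-row metal, so the complex is high-spin. The d⁷ configuration leaves the e_g set evenly filled (or empty) — no strong Jahn–Teller driving force.
[CrBr6]^4-: Each bromide is −1; balancing the −4 overall charge requires Cr(II). Cr sits in group 6, so the d-electron count is 6 − 2 = 4. Bromide is a weak-field ligand for a first-row metal, so the complex is high-spin. The t₂g³e_g¹ (high-spin) configuration has an unevenly filled e_g set; the Jahn–Teller theorem predicts a tetragonal distortion (typically axial elongation) to lift the degeneracy.

[CrBr6]^4-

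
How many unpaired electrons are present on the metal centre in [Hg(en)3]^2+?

Summing ligand charges against the +2 overall charge gives an oxidation state of +2 for mercury.
Group 12 minus oxidation state 2 gives a d¹⁰ configuration.
Counting donor atoms: 3×ethylenediamine (bidentate) → 6 donors. Coordination number = 6.
In an octahedral field the d¹⁰ configuration is t₂g⁶e_g⁴, giving 0 unpaired electrons.

0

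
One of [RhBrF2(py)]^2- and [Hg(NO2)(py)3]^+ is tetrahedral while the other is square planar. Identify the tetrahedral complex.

For [RhBrF2(py)]^2-: Summing ligand charges against the −2 overall charge gives an oxidation state of +1 for rhodium. Rhodium is a group-9 element; Rh(I) is therefore d⁸. A 4d d⁸ ion has a large crystal-field splitting; square planar leaves the high-energy d_{x²−y²} orbital empty and maximises CFSE. → square planar.
For [Hg(NO2)(py)3]^+: Ligand charges: each nitro (N-bound nitrite) is −1; pyridine is neutral. With an overall charge of +1 the mercury centre must be in the +2 oxidation state. Hg sits in group 12, so the d-electron count is 12 − 2 = 10. A d¹⁰ ion has no crystal-field stabilisation preference between square planar and tetrahedral, so four ligands adopt the sterically favoured tetrahedral geometry. → tetrahedral.

[Hg(NO2)(py)3]^+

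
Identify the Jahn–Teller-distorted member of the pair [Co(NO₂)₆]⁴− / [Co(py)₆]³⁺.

[Co(NO₂)₆]⁴−

[Co(NO₂)₆]⁴−: Summing ligand charges against the −4 overall charge gives an oxidation state of +2 for cobalt. Cobalt is a group-9 element; Co(II) is therefore d⁷. Nitro (N-bound nitrite) is a strong-field ligand (high in the spectrochemical series) for a first-row metal, so the complex is low-spin. The t₂g⁶e_g¹ (low-spin) configuration has an unevenly filled e_g set; the Jahn–Teller theorem predicts a tetragonal distortion (typically axial elongation) to lift the degeneracy.
[Co(py)₆]³⁺: Pyridine is neutral; balancing the +3 overall charge requires Co(III). Cobalt is a group-9 element; Co(III) is therefore d⁶. Co(III) has an exceptionally large octahedral splitting and is low-spin with essentially every ligand except fluoride. The d⁶ configuration leaves the e_g set evenly filled (or empty) — no strong Jahn–Teller driving force.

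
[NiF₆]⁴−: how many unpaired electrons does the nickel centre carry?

Each fluoride is −1; balancing the −4 overall charge requires Ni(II).
Ni sits in group 10, so the d-electron count is 10 − 2 = 8.
In an octahedral field the d⁸ configuration is t₂g⁶e_g² (only one arrangement possible), giving 2 unpaired electrons.

2 unpaired electrons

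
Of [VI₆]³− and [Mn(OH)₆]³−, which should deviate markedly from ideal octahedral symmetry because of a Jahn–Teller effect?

[VI₆]³−: Each iodide is −1; balancing the −3 overall charge requires V(III). Group 5 minus oxidation state 3 gives a d² configuration. The d² configuration leaves the e_g set evenly filled (or empty) — no strong Jahn–Teller driving force.
[Mn(OH)₆]³−: Ligand charges: each hydroxide is −1. With an overall charge of −3 the manganese centre must be in the +3 oxidation state. Mn sits in group 7, so the d-electron count is 7 − 3 = 4. Hydroxide is a weak-field ligand for a first-row metal, so the complex is high-spin. The t₂g³e_g¹ (high-spin) configuration has an unevenly filled e_g set; the Jahn–Teller theorem predicts a tetragonal distortion (typically axial elongation) to lift the degeneracy.

[Mn(OH)₆]³−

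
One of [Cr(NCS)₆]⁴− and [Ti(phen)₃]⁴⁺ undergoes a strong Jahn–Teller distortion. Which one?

[Cr(NCS)₆]⁴−

[Cr(NCS)₆]⁴−: Each isothiocyanate is −1; balancing the −4 overall charge requires Cr(II). Group 6 minus oxidation state 2 gives a d⁴ configuration. Isothiocyanate is a weak-field ligand for a first-row metal, so the complex is high-spin. The t₂g³e_g¹ (high-spin) configuration has an unevenly filled e_g set; the Jahn–Teller theorem predicts a tetragonal distortion (typically axial elongation) to lift the degeneracy.
[Ti(phen)₃]⁴⁺: Summing ligand charges against the +4 overall charge gives an oxidation state of +4 for titanium. Ti sits in group 4, so the d-electron count is 4 − 4 = 0. The d⁰ configuration leaves the e_g set evenly filled (or empty) — no strong Jahn–Teller driving force.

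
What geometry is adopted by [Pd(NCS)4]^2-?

square planar

Ligand charges: each isothiocyanate is −1. With an overall charge of −2 the palladium centre must be in the +2 oxidation state.
Palladium is a group-10 element; Pd(II) is therefore d⁸.
With 4 monodentate ligands the coordination number is 4.
A 4d d⁸ ion has a large crystal-field splitting; square planar leaves the high-energy d_{x²−y²} orbital empty and maximises CFSE.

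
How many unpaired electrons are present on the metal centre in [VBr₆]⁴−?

3 unpaired electrons

Each bromide is −1; balancing the −4 overall charge requires V(II).
Group 5 minus oxidation state 2 gives a d³ configuration.
In an octahedral field the d³ configuration is t₂g³e_g⁰ (only one arrangement possible), giving 3 unpaired electrons.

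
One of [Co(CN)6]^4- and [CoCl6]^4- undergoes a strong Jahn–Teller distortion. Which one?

[Co(CN)6]^4-

[Co(CN)6]^4-: Summing ligand charges against the −4 overall charge gives an oxidation state of +2 for cobalt. Co sits in group 9, so the d-electron count is 9 − 2 = 7. Cyanide is a strong-field ligand (high in the spectrochemical series) for a first-row metal, so the complex is low-spin. The t₂g⁶e_g¹ (low-spin) configuration has an unevenly filled e_g set; the Jahn–Teller theorem predicts a tetragonal distortion (typically axial elongation) to lift the degeneracy.
[CoCl6]^4-: Each chloride is −1; balancing the −4 overall charge requires Co(II). Co sits in group 9, so the d-electron count is 9 − 2 = 7. Chloride is a weak-field ligand for a first-row metal, so the complex is high-spin. The d⁷ configuration leaves the e_g set evenly filled (or empty) — no strong Jahn–Teller driving force.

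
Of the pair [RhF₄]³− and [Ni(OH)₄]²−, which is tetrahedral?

For [RhF₄]³−: Summing ligand charges against the −3 overall charge gives an oxidation state of +1 for rhodium. Rh sits in group 9, so the d-electron count is 9 − 1 = 8. A 4d d⁸ ion has a large crystal-field splitting; square planar leaves the high-energy d_{x²−y²} orbital empty and maximises CFSE. → square planar.
For [Ni(OH)₄]²−: Summing ligand charges against the −2 overall charge gives an oxidation state of +2 for nickel. Nickel is a group-10 element; Ni(II) is therefore d⁸. Hydroxide is a weak-field ligand. With weak-field ligands the CFSE gain from square planar is small, so a 3d d⁸ ion takes the sterically preferred tetrahedral geometry. → tetrahedral.

[Ni(OH)₄]²−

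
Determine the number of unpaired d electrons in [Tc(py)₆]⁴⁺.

3

Ligand charges: pyridine is neutral. With an overall charge of +4 the technetium centre must be in the +4 oxidation state.
Tc sits in group 7, so the d-electron count is 7 − 4 = 3.
In an octahedral field the d³ configuration is t₂g³e_g⁰ (only one arrangement possible), giving 3 unpaired electrons.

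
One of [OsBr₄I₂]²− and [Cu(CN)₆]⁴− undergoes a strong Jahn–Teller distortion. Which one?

[OsBr₄I₂]²−: Ligand charges: each bromide is −1; each iodide is −1. With an overall charge of −2 the osmium centre must be in the +4 oxidation state. Group 8 minus oxidation state 4 gives a d⁴ configuration. A 5d ion has a large Δₒ and is invariably low-spin. The d⁴ configuration leaves the e_g set evenly filled (or empty) — no strong Jahn–Teller driving force.
[Cu(CN)₆]⁴−: Summing ligand charges against the −4 overall charge gives an oxidation state of +2 for copper. Cu sits in group 11, so the d-electron count is 11 − 2 = 9. The t₂g⁶e_g³ configuration has an unevenly filled e_g set; the Jahn–Teller theorem predicts a tetragonal distortion (typically axial elongation) to lift the degeneracy.

[Cu(CN)₆]⁴−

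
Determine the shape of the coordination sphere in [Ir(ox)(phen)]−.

square planar

Summing ligand charges against the −1 overall charge gives an oxidation state of +1 for iridium.
Ir sits in group 9, so the d-electron count is 9 − 1 = 8.
Counting donor atoms: 1×oxalate (bidentate) → 2 donors; 1×1,10-phenanthroline (bidentate) → 2 donors. Coordination number = 4.
A 5d d⁸ ion has a large crystal-field splitting; square planar leaves the high-energy d_{x²−y²} orbital empty and maximises CFSE.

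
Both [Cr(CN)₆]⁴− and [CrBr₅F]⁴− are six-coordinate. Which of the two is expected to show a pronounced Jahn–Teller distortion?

[CrBr₅F]⁴−

[Cr(CN)₆]⁴−: Ligand charges: each cyanide is −1. With an overall charge of −4 the chromium centre must be in the +2 oxidation state. Cr sits in group 6, so the d-electron count is 6 − 2 = 4. Cyanide is a strong-field ligand (high in the spectrochemical series) for a first-row metal, so the complex is low-spin. The d⁴ configuration leaves the e_g set evenly filled (or empty) — no strong Jahn–Teller driving force.
[CrBr₅F]⁴−: Ligand charges: each bromide is −1; each fluoride is −1. With an overall charge of −4 the chromium centre must be in the +2 oxidation state. Chromium is a group-6 element; Cr(II) is therefore d⁴. Bromide and fluoride are weak-field ligands for a first-row metal, so the complex is high-spin. The t₂g³e_g¹ (high-spin) configuration has an unevenly filled e_g set; the Jahn–Teller theorem predicts a tetragonal distortion (typically axial elongation) to lift the degeneracy.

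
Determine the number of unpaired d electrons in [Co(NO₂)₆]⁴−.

Each nitro (N-bound nitrite) is −1; balancing the −4 overall charge requires Co(II).
Co sits in group 9, so the d-electron count is 9 − 2 = 7.
The spin state decides the count: Nitro (N-bound nitrite) is a strong-field ligand (high in the spectrochemical series) for a first-row metal, so the complex is low-spin.
An octahedral low-spin d⁷ ion is t₂g⁶e_g¹, giving 1 unpaired electron.

1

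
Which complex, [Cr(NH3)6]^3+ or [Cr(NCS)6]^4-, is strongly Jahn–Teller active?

[Cr(NH3)6]^3+: Summing ligand charges against the +3 overall charge gives an oxidation state of +3 for chromium. Group 6 minus oxidation state 3 gives a d³ configuration. The d³ configuration leaves the e_g set evenly filled (or empty) — no strong Jahn–Teller driving force.
[Cr(NCS)6]^4-: Ligand charges: each isothiocyanate is −1. With an overall charge of −4 the chromium centre must be in the +2 oxidation state. Cr sits in group 6, so the d-electron count is 6 − 2 = 4. Isothiocyanate is a weak-field ligand for a first-row metal, so the complex is high-spin. The t₂g³e_g¹ (high-spin) configuration has an unevenly filled e_g set; the Jahn–Teller theorem predicts a tetragonal distortion (typically axial elongation) to lift the degeneracy.

[Cr(NCS)6]^4-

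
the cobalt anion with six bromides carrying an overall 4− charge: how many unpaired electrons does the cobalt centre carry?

3 unpaired electrons

Summing ligand charges against the −4 overall charge gives an oxidation state of +2 for cobalt.
Group 9 minus oxidation state 2 gives a d⁷ configuration.
The spin state decides the count: Bromide is a weak-field ligand for a first-row metal, so the complex is high-spin.
An octahedral high-spin d⁷ ion is t₂g⁵e_g², giving 3 unpaired electrons.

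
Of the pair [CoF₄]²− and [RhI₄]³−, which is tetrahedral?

[CoF₄]²−

For [CoF₄]²−: Summing ligand charges against the −2 overall charge gives an oxidation state of +2 for cobalt. Co sits in group 9, so the d-electron count is 9 − 2 = 7. For a high-spin 3d d⁷ ion with weak-field ligands the small Δₜ gives little square-planar CFSE advantage, so four ligands adopt the sterically favoured tetrahedral geometry. → tetrahedral.
For [RhI₄]³−: Each iodide is −1; balancing the −3 overall charge requires Rh(I). Group 9 minus oxidation state 1 gives a d⁸ configuration. A 4d d⁸ ion has a large crystal-field splitting; square planar leaves the high-energy d_{x²−y²} orbital empty and maximises CFSE. → square planar.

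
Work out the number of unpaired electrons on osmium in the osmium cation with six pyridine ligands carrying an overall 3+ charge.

Ligand charges: pyridine is neutral. With an overall charge of +3 the osmium centre must be in the +3 oxidation state.
Group 8 minus oxidation state 3 gives a d⁵ configuration.
The spin state decides the count: a 5d ion has a large Δₒ and is invariably low-spin.
An octahedral low-spin d⁵ ion is t₂g⁵e_g⁰, giving 1 unpaired electron.

1 unpaired electron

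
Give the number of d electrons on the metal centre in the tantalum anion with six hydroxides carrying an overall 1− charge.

Summing ligand charges against the −1 overall charge gives an oxidation state of +5 for tantalum.
Tantalum is a group-5 element; Ta(V) is therefore d⁰.

d0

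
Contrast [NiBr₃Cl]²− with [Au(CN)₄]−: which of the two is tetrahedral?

[NiBr₃Cl]²−

For [NiBr₃Cl]²−: Each bromide is −1; each chloride is −1; balancing the −2 overall charge requires Ni(II). Nickel is a group-10 element; Ni(II) is therefore d⁸. Bromide and chloride are weak-field ligands. With weak-field ligands the CFSE gain from square planar is small, so a 3d d⁸ ion takes the sterically preferred tetrahedral geometry. → tetrahedral.
For [Au(CN)₄]−: Summing ligand charges against the −1 overall charge gives an oxidation state of +3 for gold. Gold is a group-11 element; Au(III) is therefore d⁸. A 5d d⁸ ion has a large crystal-field splitting; square planar leaves the high-energy d_{x²−y²} orbital empty and maximises CFSE. → square planar.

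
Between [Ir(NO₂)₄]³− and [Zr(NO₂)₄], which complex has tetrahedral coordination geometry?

[Zr(NO₂)₄]

For [Ir(NO₂)₄]³−: Ligand charges: each nitro (N-bound nitrite) is −1. With an overall charge of −3 the iridium centre must be in the +1 oxidation state. Iridium is a group-9 element; Ir(I) is therefore d⁸. A 5d d⁸ ion has a large crystal-field splitting; square planar leaves the high-energy d_{x²−y²} orbital empty and maximises CFSE. → square planar.
For [Zr(NO₂)₄]: Ligand charges: each nitro (N-bound nitrite) is −1. With an overall charge of 0 the zirconium centre must be in the +4 oxidation state. Zr sits in group 4, so the d-electron count is 4 − 4 = 0. A d⁰ ion has no crystal-field stabilisation preference between square planar and tetrahedral, so four ligands adopt the sterically favoured tetrahedral geometry. → tetrahedral.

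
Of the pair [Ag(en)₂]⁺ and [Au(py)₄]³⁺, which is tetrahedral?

For [Ag(en)₂]⁺: Ethylenediamine is neutral; balancing the +1 overall charge requires Ag(I). Group 11 minus oxidation state 1 gives a d¹⁰ configuration. A d¹⁰ ion has no crystal-field stabilisation preference between square planar and tetrahedral, so four ligands adopt the sterically favoured tetrahedral geometry. → tetrahedral.
For [Au(py)₄]³⁺: Pyridine is neutral; balancing the +3 overall charge requires Au(III). Gold is a group-11 element; Au(III) is therefore d⁸. A 5d d⁸ ion has a large crystal-field splitting; square planar leaves the high-energy d_{x²−y²} orbital empty and maximises CFSE. → square planar.

[Ag(en)₂]⁺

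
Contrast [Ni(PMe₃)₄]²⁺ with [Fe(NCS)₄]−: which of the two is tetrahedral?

For [Ni(PMe₃)₄]²⁺: Summing ligand charges against the +2 overall charge gives an oxidation state of +2 for nickel. Nickel is a group-10 element; Ni(II) is therefore d⁸. Trimethylphosphine is a strong-field ligand (high in the spectrochemical series). A 3d d⁸ ion with strong-field ligands gains enough CFSE to favour square planar over tetrahedral. → square planar.
For [Fe(NCS)₄]−: Summing ligand charges against the −1 overall charge gives an oxidation state of +3 for iron. Iron is a group-8 element; Fe(III) is therefore d⁵. A high-spin d⁵ ion has zero CFSE in either geometry, so four ligands adopt the sterically favoured tetrahedral geometry. → tetrahedral.

[Fe(NCS)₄]−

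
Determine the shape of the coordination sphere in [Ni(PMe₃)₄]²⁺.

Ligand charges: trimethylphosphine is neutral. With an overall charge of +2 the nickel centre must be in the +2 oxidation state.
Nickel is a group-10 element; Ni(II) is therefore d⁸.
With 4 monodentate ligands the coordination number is 4.
Trimethylphosphine is a strong-field ligand (high in the spectrochemical series).
A 3d d⁸ ion with strong-field ligands gains enough CFSE to favour square planar over tetrahedral.

square planar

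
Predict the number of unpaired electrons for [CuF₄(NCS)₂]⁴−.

1

Each fluoride is −1; each isothiocyanate is −1; balancing the −4 overall charge requires Cu(II).
Group 11 minus oxidation state 2 gives a d⁹ configuration.
In an octahedral field the d⁹ configuration is t₂g⁶e_g³ (only one arrangement possible), giving 1 unpaired electron.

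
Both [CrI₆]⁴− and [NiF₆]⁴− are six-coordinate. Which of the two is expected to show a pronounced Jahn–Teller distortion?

[CrI₆]⁴−

[CrI₆]⁴−: Summing ligand charges against the −4 overall charge gives an oxidation state of +2 for chromium. Chromium is a group-6 element; Cr(II) is therefore d⁴. Iodide is a weak-field ligand for a first-row metal, so the complex is high-spin. The t₂g³e_g¹ (high-spin) configuration has an unevenly filled e_g set; the Jahn–Teller theorem predicts a tetragonal distortion (typically axial elongation) to lift the degeneracy.
[NiF₆]⁴−: Each fluoride is −1; balancing the −4 overall charge requires Ni(II). Nickel is a group-10 element; Ni(II) is therefore d⁸. The d⁸ configuration leaves the e_g set evenly filled (or empty) — no strong Jahn–Teller driving force.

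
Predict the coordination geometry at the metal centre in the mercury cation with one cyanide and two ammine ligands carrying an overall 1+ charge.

trigonal planar

Each cyanide is −1; ammonia is neutral; balancing the +1 overall charge requires Hg(II).
Mercury is a group-12 element; Hg(II) is therefore d¹⁰.
With 3 monodentate ligands the coordination number is 3.
Three ligands around a d¹⁰ centre minimise repulsion in a trigonal-planar arrangement.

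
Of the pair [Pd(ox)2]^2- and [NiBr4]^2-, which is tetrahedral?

For [Pd(ox)2]^2-: Ligand charges: each oxalate is −2. With an overall charge of −2 the palladium centre must be in the +2 oxidation state. Group 10 minus oxidation state 2 gives a d⁸ configuration. A 4d d⁸ ion has a large crystal-field splitting; square planar leaves the high-energy d_{x²−y²} orbital empty and maximises CFSE. → square planar.
For [NiBr4]^2-: Each bromide is −1; balancing the −2 overall charge requires Ni(II). Ni sits in group 10, so the d-electron count is 10 − 2 = 8. Bromide is a weak-field ligand. With weak-field ligands the CFSE gain from square planar is small, so a 3d d⁸ ion takes the sterically preferred tetrahedral geometry. → tetrahedral.

[NiBr4]^2-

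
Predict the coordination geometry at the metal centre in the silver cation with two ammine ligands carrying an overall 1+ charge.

Summing ligand charges against the +1 overall charge gives an oxidation state of +1 for silver.
Ag sits in group 11, so the d-electron count is 11 − 1 = 10.
Coordination number: 2.
A d¹⁰ ion with only two ligands adopts a linear arrangement (sp hybridisation; no CFSE preference).

linear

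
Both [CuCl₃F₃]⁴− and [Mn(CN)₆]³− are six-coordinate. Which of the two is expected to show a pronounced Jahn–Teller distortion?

[CuCl₃F₃]⁴−

[CuCl₃F₃]⁴−: Each chloride is −1; each fluoride is −1; balancing the −4 overall charge requires Cu(II). Group 11 minus oxidation state 2 gives a d⁹ configuration. The t₂g⁶e_g³ configuration has an unevenly filled e_g set; the Jahn–Teller theorem predicts a tetragonal distortion (typically axial elongation) to lift the degeneracy.
[Mn(CN)₆]³−: Each cyanide is −1; balancing the −3 overall charge requires Mn(III). Group 7 minus oxidation state 3 gives a d⁴ configuration. Cyanide is a strong-field ligand (high in the spectrochemical series) for a first-row metal, so the complex is low-spin. The d⁴ configuration leaves the e_g set evenly filled (or empty) — no strong Jahn–Teller driving force.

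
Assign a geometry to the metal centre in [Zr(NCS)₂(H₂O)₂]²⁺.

Each isothiocyanate is −1; water is neutral; balancing the +2 overall charge requires Zr(IV).
Zirconium is a group-4 element; Zr(IV) is therefore d⁰.
With 4 monodentate ligands the coordination number is 4.
A d⁰ ion has no crystal-field stabilisation preference between square planar and tetrahedral, so four ligands adopt the sterically favoured tetrahedral geometry.

tetrahedral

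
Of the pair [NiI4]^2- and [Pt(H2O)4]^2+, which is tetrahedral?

[NiI4]^2-

For [NiI4]^2-: Ligand charges: each iodide is −1. With an overall charge of −2 the nickel centre must be in the +2 oxidation state. Ni sits in group 10, so the d-electron count is 10 − 2 = 8. Iodide is a weak-field ligand. With weak-field ligands the CFSE gain from square planar is small, so a 3d d⁸ ion takes the sterically preferred tetrahedral geometry. → tetrahedral.
For [Pt(H2O)4]^2+: Water is neutral; balancing the +2 overall charge requires Pt(II). Group 10 minus oxidation state 2 gives a d⁸ configuration. A 5d d⁸ ion has a large crystal-field splitting; square planar leaves the high-energy d_{x²−y²} orbital empty and maximises CFSE. → square planar.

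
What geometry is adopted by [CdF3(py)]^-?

tetrahedral

Ligand charges: each fluoride is −1; pyridine is neutral. With an overall charge of −1 the cadmium centre must be in the +2 oxidation state.
Cadmium is a group-12 element; Cd(II) is therefore d¹⁰.
Coordination number: 4.
A d¹⁰ ion has no crystal-field stabilisation preference between square planar and tetrahedral, so four ligands adopt the sterically favoured tetrahedral geometry.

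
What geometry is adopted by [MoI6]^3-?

octahedral

Ligand charges: each iodide is −1. With an overall charge of −3 the molybdenum centre must be in the +3 oxidation state.
Mo sits in group 6, so the d-electron count is 6 − 3 = 3.
Coordination number: 6.
Six donors around a single metal centre give an octahedral coordination sphere.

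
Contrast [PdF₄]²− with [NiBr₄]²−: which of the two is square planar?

For [PdF₄]²−: Ligand charges: each fluoride is −1. With an overall charge of −2 the palladium centre must be in the +2 oxidation state. Pd sits in group 10, so the d-electron count is 10 − 2 = 8. A 4d d⁸ ion has a large crystal-field splitting; square planar leaves the high-energy d_{x²−y²} orbital empty and maximises CFSE. → square planar.
For [NiBr₄]²−: Each bromide is −1; balancing the −2 overall charge requires Ni(II). Group 10 minus oxidation state 2 gives a d⁸ configuration. Bromide is a weak-field ligand. With weak-field ligands the CFSE gain from square planar is small, so a 3d d⁸ ion takes the sterically preferred tetrahedral geometry. → tetrahedral.

[PdF₄]²−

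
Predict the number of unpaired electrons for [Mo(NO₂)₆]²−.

Summing ligand charges against the −2 overall charge gives an oxidation state of +4 for molybdenum.
Group 6 minus oxidation state 4 gives a d² configuration.
In an octahedral field the d² configuration is t₂g²e_g⁰ (only one arrangement possible), giving 2 unpaired electrons.

2 unpaired electrons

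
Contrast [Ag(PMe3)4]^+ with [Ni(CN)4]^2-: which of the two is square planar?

For [Ag(PMe3)4]^+: Summing ligand charges against the +1 overall charge gives an oxidation state of +1 for silver. Group 11 minus oxidation state 1 gives a d¹⁰ configuration. A d¹⁰ ion has no crystal-field stabilisation preference between square planar and tetrahedral, so four ligands adopt the sterically favoured tetrahedral geometry. → tetrahedral.
For [Ni(CN)4]^2-: Summing ligand charges against the −2 overall charge gives an oxidation state of +2 for nickel. Group 10 minus oxidation state 2 gives a d⁸ configuration. Cyanide is a strong-field ligand (high in the spectrochemical series). A 3d d⁸ ion with strong-field ligands gains enough CFSE to favour square planar over tetrahedral. → square planar.

[Ni(CN)4]^2-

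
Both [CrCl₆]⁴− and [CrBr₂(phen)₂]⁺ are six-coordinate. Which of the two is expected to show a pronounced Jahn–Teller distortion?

[CrCl₆]⁴−: Summing ligand charges against the −4 overall charge gives an oxidation state of +2 for chromium. Chromium is a group-6 element; Cr(II) is therefore d⁴. Chloride is a weak-field ligand for a first-row metal, so the complex is high-spin. The t₂g³e_g¹ (high-spin) configuration has an unevenly filled e_g set; the Jahn–Teller theorem predicts a tetragonal distortion (typically axial elongation) to lift the degeneracy.
[CrBr₂(phen)₂]⁺: Summing ligand charges against the +1 overall charge gives an oxidation state of +3 for chromium. Group 6 minus oxidation state 3 gives a d³ configuration. The d³ configuration leaves the e_g set evenly filled (or empty) — no strong Jahn–Teller driving force.

[CrCl₆]⁴−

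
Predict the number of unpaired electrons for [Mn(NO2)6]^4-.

Ligand charges: each nitro (N-bound nitrite) is −1. With an overall charge of −4 the manganese centre must be in the +2 oxidation state.
Manganese is a group-7 element; Mn(II) is therefore d⁵.
The spin state decides the count: Nitro (N-bound nitrite) is a strong-field ligand (high in the spectrochemical series) for a first-row metal, so the complex is low-spin.
An octahedral low-spin d⁵ ion is t₂g⁵e_g⁰, giving 1 unpaired electron.

1 unpaired electron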